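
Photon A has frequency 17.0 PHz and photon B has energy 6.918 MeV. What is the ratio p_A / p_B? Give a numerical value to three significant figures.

p_A = 3.757 × 10^-26 kg·m/s (from frequency = 17.0 PHz, via p = hf/c).
p_B = 3.697 × 10^-21 kg·m/s (from energy = 6.918 MeV, via p = E/c).
Ratio = 3.757 × 10^-26 / 3.697 × 10^-21 = 1.02 × 10^-5.

1.02 × 10^-5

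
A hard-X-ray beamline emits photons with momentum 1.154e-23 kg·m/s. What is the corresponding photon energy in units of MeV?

Apply E = pc: E = 3.460e-15 J.
Converting to MeV: E = 0.02159 MeV ≈ 0.0216 MeV.

0.0216 MeV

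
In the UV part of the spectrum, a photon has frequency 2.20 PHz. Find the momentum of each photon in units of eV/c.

9.10 eV/c

Use h = 6.62607015 × 10^-34 J·s, c = 2.99792458 × 10^8 m/s, 1 eV = 1.602176634 × 10^-19 J.
Convert to SI: f = 2.20 PHz = 2.20 × 10^15 Hz.
Since p = hf/c for a photon, p = 4.862 × 10^-27 kg·m/s.
Converting to eV/c: p = 9.098 eV/c ≈ 9.10 eV/c.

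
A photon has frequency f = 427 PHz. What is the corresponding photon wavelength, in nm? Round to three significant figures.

(c = 2.99792458e8 m/s.)
Convert to SI: f = 427 PHz = 4.27e17 Hz.
The photon relation is λ = c/f, giving λ = 7.021e-10 m.
Converting to nm: λ = 0.7021 nm ≈ 0.702 nm.

0.702 nm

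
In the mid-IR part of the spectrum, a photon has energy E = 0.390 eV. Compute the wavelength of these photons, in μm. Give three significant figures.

Take h = 6.62607015 × 10^-34 J·s, c = 2.99792458 × 10^8 m/s, 1 eV = 1.602176634 × 10^-19 J.
Convert to SI: E = 0.390 eV = 6.2485 × 10^-20 J.
The photon relation is λ = hc/E, giving λ = 3.179 × 10^-6 m.
Converting to μm: λ = 3.179 μm ≈ 3.18 μm.

3.18 μm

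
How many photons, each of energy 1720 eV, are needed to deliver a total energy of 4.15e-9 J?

Per-photon energy: E = 2.756e-16 J (from energy = 1720 eV).
N = E_total / E_photon = 4.15e-9 J / 2.756e-16 J = 1.51e7.

1.51e7 photons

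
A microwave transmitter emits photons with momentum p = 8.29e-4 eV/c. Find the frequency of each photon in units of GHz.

First convert: p = 8.29e-4 eV/c = 4.4304e-31 kg·m/s.
Since f = pc/h for a photon, f = 2.005e11 Hz.
Converting to GHz: f = 200.5 GHz ≈ 200 GHz.

200 GHz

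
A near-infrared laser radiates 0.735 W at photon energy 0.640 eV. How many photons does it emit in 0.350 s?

Total energy: E_total = P·t = 0.735 × 0.350 = 0.2572 J.
Per-photon energy: E = 1.025 × 10^-19 J.
N = E_total / E_photon = 2.51 × 10^18.

2.51 × 10^18 photons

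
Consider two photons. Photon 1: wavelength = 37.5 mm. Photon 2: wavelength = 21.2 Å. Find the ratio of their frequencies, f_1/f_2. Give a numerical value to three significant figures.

5.65 × 10^-8

f_1 = 7.994 × 10^9 Hz (from wavelength = 37.5 mm, via f = c/λ).
f_2 = 1.414 × 10^17 Hz (from wavelength = 21.2 Å, via f = c/λ).
Ratio = 7.994 × 10^9 / 1.414 × 10^17 = 5.65 × 10^-8.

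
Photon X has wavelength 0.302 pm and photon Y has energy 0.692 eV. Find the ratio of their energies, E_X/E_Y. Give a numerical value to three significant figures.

E_X = 6.578·10^-13 J (from wavelength = 0.302 pm, via E = hc/λ).
E_Y = 1.109·10^-19 J (from energy = 0.692 eV, via E given directly).
Ratio = 6.578·10^-13 / 1.109·10^-19 = 5.93·10^6.

5.93·10^6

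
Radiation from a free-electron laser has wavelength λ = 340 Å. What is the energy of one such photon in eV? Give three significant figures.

36.5 eV

(h = 6.62607015·10^-34 J·s, c = 2.99792458·10^8 m/s, 1 eV = 1.602176634·10^-19 J.)
Convert to SI: λ = 340 Å = 3.4·10^-8 m.
Apply E = hc/λ: E = 5.842·10^-18 J.
Converting to eV: E = 36.47 eV ≈ 36.5 eV.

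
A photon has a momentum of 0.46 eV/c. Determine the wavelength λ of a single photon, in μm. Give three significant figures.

Take h = 6.62607015 × 10^-34 J·s, c = 2.99792458 × 10^8 m/s, 1 eV = 1.602176634 × 10^-19 J.
In SI units: p = 0.46 eV/c = 2.4584 × 10^-28 kg·m/s.
Since λ = h/p for a photon, λ = 2.695 × 10^-6 m.
Converting to μm: λ = 2.695 μm ≈ 2.70 μm.

2.70 μm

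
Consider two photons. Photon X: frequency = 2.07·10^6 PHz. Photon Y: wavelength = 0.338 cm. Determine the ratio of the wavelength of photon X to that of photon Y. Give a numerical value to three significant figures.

4.28·10^-11

λ_X = 1.448·10^-13 m (from frequency = 2.07·10^6 PHz, via λ = c/f).
λ_Y = 0.003380 m (from wavelength = 0.338 cm, via λ given directly).
Ratio = 1.448·10^-13 / 0.003380 = 4.28·10^-11.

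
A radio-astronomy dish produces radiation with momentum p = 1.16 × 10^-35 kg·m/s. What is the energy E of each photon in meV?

(c = 2.99792458 × 10^8 m/s, 1 eV = 1.602176634 × 10^-19 J.)
For a photon E = pc, so E = 3.478 × 10^-27 J.
Converting to meV: E = 2.171 × 10^-5 meV ≈ 2.17 × 10^-5 meV.

2.17 × 10^-5 meV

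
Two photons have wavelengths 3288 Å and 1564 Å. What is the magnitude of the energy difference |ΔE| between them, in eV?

4.16 eV

Using E = hc/λ: E₁ = 6.0415 × 10^-19 J, E₂ = 1.2701 × 10^-18 J.
|ΔE| = |6.0415 × 10^-19 − 1.2701 × 10^-18| = 6.66 × 10^-19 J = 4.16 eV.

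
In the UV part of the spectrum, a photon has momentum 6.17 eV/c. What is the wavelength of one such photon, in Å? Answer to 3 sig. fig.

2010 Å

Take h = 6.62607015e-34 J·s, c = 2.99792458e8 m/s, 1 eV = 1.602176634e-19 J.
In SI units: p = 6.17 eV/c = 3.2974e-27 kg·m/s.
Apply λ = h/p: λ = 2.009e-7 m.
Converting to Å: λ = 2009 Å ≈ 2010 Å.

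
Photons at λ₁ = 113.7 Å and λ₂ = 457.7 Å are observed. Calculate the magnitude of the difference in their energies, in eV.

82.0 eV

Using E = hc/λ: E₁ = 1.7471 × 10^-17 J, E₂ = 4.3401 × 10^-18 J.
|ΔE| = |1.7471 × 10^-17 − 4.3401 × 10^-18| = 1.31 × 10^-17 J = 82.0 eV.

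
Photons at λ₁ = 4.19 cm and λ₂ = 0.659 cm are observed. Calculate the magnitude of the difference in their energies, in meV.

0.159 meV

Using E = hc/λ: E₁ = 4.741 × 10^-24 J, E₂ = 3.014 × 10^-23 J.
|ΔE| = |4.741 × 10^-24 − 3.014 × 10^-23| = 2.54 × 10^-23 J = 0.159 meV.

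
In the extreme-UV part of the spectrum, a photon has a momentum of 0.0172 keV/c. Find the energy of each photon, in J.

2.76e-18 J

(c = 2.99792458e8 m/s, 1 eV = 1.602176634e-19 J.)
Convert to SI: p = 0.0172 keV/c = 9.1922e-27 kg·m/s.
Apply E = pc: E = 2.756e-18 J.
So E ≈ 2.76e-18 J.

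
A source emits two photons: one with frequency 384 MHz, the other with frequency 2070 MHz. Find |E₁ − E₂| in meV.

6.97e-3 meV

Using E = hf: E₁ = 2.544e-25 J, E₂ = 1.372e-24 J.
|ΔE| = |2.544e-25 − 1.372e-24| = 1.12e-24 J = 6.97e-3 meV.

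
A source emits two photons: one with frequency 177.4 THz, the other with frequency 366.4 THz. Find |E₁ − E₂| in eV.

Using E = hf: E₁ = 1.1755e-19 J, E₂ = 2.4278e-19 J.
|ΔE| = |1.1755e-19 − 2.4278e-19| = 1.25e-19 J = 0.782 eV.

0.782 eV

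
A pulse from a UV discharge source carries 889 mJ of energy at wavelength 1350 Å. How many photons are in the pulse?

Per-photon energy: E = 1.471e-18 J (from wavelength = 1350 Å).
N = E_total / E_photon = 0.889 J / 1.471e-18 J = 6.04e17.

6.04e17 photons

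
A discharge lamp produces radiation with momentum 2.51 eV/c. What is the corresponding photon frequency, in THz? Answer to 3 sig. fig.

Take h = 6.62607015 × 10^-34 J·s, c = 2.99792458 × 10^8 m/s, 1 eV = 1.602176634 × 10^-19 J.
First convert: p = 2.51 eV/c = 1.3414 × 10^-27 kg·m/s.
Apply f = pc/h: f = 6.069 × 10^14 Hz.
Converting to THz: f = 606.9 THz ≈ 607 THz.

607 THz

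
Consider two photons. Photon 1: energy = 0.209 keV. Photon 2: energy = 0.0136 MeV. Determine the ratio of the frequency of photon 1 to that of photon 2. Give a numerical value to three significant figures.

0.0154

f_1 = 5.054·10^16 Hz (from energy = 0.209 keV, via f = E/h).
f_2 = 3.288·10^18 Hz (from energy = 0.0136 MeV, via f = E/h).
Ratio = 5.054·10^16 / 3.288·10^18 = 0.0154.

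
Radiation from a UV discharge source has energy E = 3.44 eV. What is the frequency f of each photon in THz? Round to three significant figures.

Convert to SI: E = 3.44 eV = 5.5115e-19 J.
Since f = E/h for a photon, f = 8.318e14 Hz.
Converting to THz: f = 831.8 THz ≈ 832 THz.

832 THz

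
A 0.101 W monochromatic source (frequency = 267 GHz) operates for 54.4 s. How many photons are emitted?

3.11 × 10^22 photons

Total energy: E_total = P·t = 0.101 × 54.4 = 5.494 J.
Per-photon energy: E = 1.769 × 10^-22 J.
N = E_total / E_photon = 3.11 × 10^22.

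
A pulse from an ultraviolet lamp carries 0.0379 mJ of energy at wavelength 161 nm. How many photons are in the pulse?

3.07e13 photons

Per-photon energy: E = 1.234e-18 J (from wavelength = 161 nm).
N = E_total / E_photon = 3.79e-5 J / 1.234e-18 J = 3.07e13.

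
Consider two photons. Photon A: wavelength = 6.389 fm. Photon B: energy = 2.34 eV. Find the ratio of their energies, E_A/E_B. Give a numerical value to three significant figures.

E_A = 3.109·10^-11 J (from wavelength = 6.389 fm, via E = hc/λ).
E_B = 3.749·10^-19 J (from energy = 2.34 eV, via E given directly).
Ratio = 3.109·10^-11 / 3.749·10^-19 = 8.29·10^7.

8.29·10^7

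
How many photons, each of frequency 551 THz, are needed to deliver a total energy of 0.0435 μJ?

1.19·10^11 photons

Per-photon energy: E = 3.651·10^-19 J (from frequency = 551 THz).
N = E_total / E_photon = 4.35·10^-8 J / 3.651·10^-19 J = 1.19·10^11.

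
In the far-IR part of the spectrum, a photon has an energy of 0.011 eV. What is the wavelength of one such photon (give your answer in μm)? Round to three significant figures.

(h = 6.62607015·10^-34 J·s, c = 2.99792458·10^8 m/s, 1 eV = 1.602176634·10^-19 J.)
Convert to SI: E = 0.011 eV = 1.7624·10^-21 J.
The photon relation is λ = hc/E, giving λ = 1.127·10^-4 m.
Converting to μm: λ = 112.7 μm ≈ 113 μm.

113 μm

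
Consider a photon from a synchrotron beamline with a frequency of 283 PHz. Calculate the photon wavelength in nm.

Convert to SI: f = 283 PHz = 2.83 × 10^17 Hz.
Apply λ = c/f: λ = 1.059 × 10^-9 m.
Converting to nm: λ = 1.059 nm ≈ 1.06 nm.

1.06 nm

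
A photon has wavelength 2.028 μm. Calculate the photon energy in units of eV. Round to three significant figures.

0.611 eV

Take h = 6.62607015e-34 J·s, c = 2.99792458e8 m/s, 1 eV = 1.602176634e-19 J.
Convert to SI: λ = 2.028 μm = 2.028e-6 m.
Apply E = hc/λ: E = 9.795e-20 J.
Converting to eV: E = 0.6114 eV ≈ 0.611 eV.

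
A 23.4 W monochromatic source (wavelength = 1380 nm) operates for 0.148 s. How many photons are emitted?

Total energy: E_total = P·t = 23.4 × 0.148 = 3.463 J.
Per-photon energy: E = 1.439e-19 J.
N = E_total / E_photon = 2.41e19.

2.41e19 photons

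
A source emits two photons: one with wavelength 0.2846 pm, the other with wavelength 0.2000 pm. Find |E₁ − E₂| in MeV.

Using E = hc/λ: E₁ = 6.9798e-13 J, E₂ = 9.9322e-13 J.
|ΔE| = |6.9798e-13 − 9.9322e-13| = 2.95e-13 J = 1.84 MeV.

1.84 MeV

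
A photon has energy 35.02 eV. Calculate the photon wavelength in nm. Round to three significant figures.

Use h = 6.62607015e-34 J·s, c = 2.99792458e8 m/s, 1 eV = 1.602176634e-19 J.
First convert: E = 35.02 eV = 5.6108e-18 J.
The photon relation is λ = hc/E, giving λ = 3.540e-8 m.
Converting to nm: λ = 35.40 nm ≈ 35.4 nm.

35.4 nm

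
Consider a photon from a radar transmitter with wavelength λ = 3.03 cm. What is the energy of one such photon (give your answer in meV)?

Take h = 6.62607015 × 10^-34 J·s, c = 2.99792458 × 10^8 m/s, 1 eV = 1.602176634 × 10^-19 J.
In SI units: λ = 3.03 cm = 0.0303 m.
Since E = hc/λ for a photon, E = 6.556 × 10^-24 J.
Converting to meV: E = 0.04092 meV ≈ 0.0409 meV.

0.0409 meV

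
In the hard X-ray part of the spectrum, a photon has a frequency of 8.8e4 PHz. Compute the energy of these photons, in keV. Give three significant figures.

364 keV

Use h = 6.62607015e-34 J·s, 1 eV = 1.602176634e-19 J.
First convert: f = 8.8e4 PHz = 8.8e19 Hz.
Since E = hf for a photon, E = 5.831e-14 J.
Converting to keV: E = 363.9 keV ≈ 364 keV.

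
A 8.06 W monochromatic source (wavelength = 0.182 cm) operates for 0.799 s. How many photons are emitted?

5.90 × 10^22 photons

Total energy: E_total = P·t = 8.06 × 0.799 = 6.440 J.
Per-photon energy: E = 1.091 × 10^-22 J.
N = E_total / E_photon = 5.90 × 10^22.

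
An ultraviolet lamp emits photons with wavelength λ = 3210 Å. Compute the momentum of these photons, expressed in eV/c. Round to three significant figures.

(h = 6.62607015 × 10^-34 J·s, c = 2.99792458 × 10^8 m/s, 1 eV = 1.602176634 × 10^-19 J.)
Convert to SI: λ = 3210 Å = 3.21 × 10^-7 m.
The photon relation is p = h/λ, giving p = 2.064 × 10^-27 kg·m/s.
Converting to eV/c: p = 3.862 eV/c ≈ 3.86 eV/c.

3.86 eV/c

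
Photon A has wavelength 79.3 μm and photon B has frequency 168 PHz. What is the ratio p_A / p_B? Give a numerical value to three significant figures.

2.25 × 10^-5

p_A = 8.356 × 10^-30 kg·m/s (from wavelength = 79.3 μm, via p = h/λ).
p_B = 3.713 × 10^-25 kg·m/s (from frequency = 168 PHz, via p = hf/c).
Ratio = 8.356 × 10^-30 / 3.713 × 10^-25 = 2.25 × 10^-5.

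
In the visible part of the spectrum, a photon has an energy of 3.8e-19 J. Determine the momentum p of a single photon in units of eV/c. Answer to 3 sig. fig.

2.37 eV/c

Take c = 2.99792458e8 m/s, 1 eV = 1.602176634e-19 J.
For a photon p = E/c, so p = 1.268e-27 kg·m/s.
Converting to eV/c: p = 2.372 eV/c ≈ 2.37 eV/c.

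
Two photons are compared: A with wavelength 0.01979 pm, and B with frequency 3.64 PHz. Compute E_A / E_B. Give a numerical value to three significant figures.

4.16·10^6

E_A = 1.004·10^-11 J (from wavelength = 0.01979 pm, via E = hc/λ).
E_B = 2.412·10^-18 J (from frequency = 3.64 PHz, via E = hf).
Ratio = 1.004·10^-11 / 2.412·10^-18 = 4.16·10^6.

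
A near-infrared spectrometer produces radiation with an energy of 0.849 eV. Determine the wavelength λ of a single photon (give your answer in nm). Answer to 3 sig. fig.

(h = 6.62607015e-34 J·s, c = 2.99792458e8 m/s, 1 eV = 1.602176634e-19 J.)
Convert to SI: E = 0.849 eV = 1.3602e-19 J.
For a photon λ = hc/E, so λ = 1.460e-6 m.
Converting to nm: λ = 1460 nm ≈ 1460 nm.

1460 nm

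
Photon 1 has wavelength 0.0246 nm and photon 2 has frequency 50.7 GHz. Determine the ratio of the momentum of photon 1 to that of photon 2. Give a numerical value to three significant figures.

p_1 = 2.694e-23 kg·m/s (from wavelength = 0.0246 nm, via p = h/λ).
p_2 = 1.121e-31 kg·m/s (from frequency = 50.7 GHz, via p = hf/c).
Ratio = 2.694e-23 / 1.121e-31 = 2.40e8.

2.40e8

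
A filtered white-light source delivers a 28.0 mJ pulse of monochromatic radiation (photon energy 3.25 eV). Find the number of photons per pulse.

Per-photon energy: E = 5.207e-19 J (from energy = 3.25 eV).
N = E_total / E_photon = 0.0280 J / 5.207e-19 J = 5.38e16.

5.38e16 photons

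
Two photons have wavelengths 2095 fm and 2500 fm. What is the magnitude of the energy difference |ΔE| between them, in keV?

Using E = hc/λ: E₁ = 9.4818 × 10^-14 J, E₂ = 7.9458 × 10^-14 J.
|ΔE| = |9.4818 × 10^-14 − 7.9458 × 10^-14| = 1.54 × 10^-14 J = 95.9 keV.

95.9 keV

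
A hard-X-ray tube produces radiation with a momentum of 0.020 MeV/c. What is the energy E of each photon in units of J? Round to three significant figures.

3.20 × 10^-15 J

Use c = 2.99792458 × 10^8 m/s, 1 eV = 1.602176634 × 10^-19 J.
Convert to SI: p = 0.020 MeV/c = 1.0689 × 10^-23 kg·m/s.
Since E = pc for a photon, E = 3.204 × 10^-15 J.
So E ≈ 3.20 × 10^-15 J.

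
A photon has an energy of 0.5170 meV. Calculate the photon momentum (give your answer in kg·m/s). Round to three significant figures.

(c = 2.99792458 × 10^8 m/s, 1 eV = 1.602176634 × 10^-19 J.)
First convert: E = 0.5170 meV = 8.2833 × 10^-23 J.
Apply p = E/c: p = 2.763 × 10^-31 kg·m/s.
So p ≈ 2.76 × 10^-31 kg·m/s.

2.76 × 10^-31 kg·m/s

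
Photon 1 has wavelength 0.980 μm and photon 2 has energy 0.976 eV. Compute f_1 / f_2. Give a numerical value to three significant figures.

f_1 = 3.059 × 10^14 Hz (from wavelength = 0.980 μm, via f = c/λ).
f_2 = 2.360 × 10^14 Hz (from energy = 0.976 eV, via f = E/h).
Ratio = 3.059 × 10^14 / 2.360 × 10^14 = 1.30.

1.30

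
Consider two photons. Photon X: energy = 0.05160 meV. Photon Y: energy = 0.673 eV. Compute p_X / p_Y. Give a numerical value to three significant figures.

7.67 × 10^-5

p_X = 2.758 × 10^-32 kg·m/s (from energy = 0.05160 meV, via p = E/c).
p_Y = 3.597 × 10^-28 kg·m/s (from energy = 0.673 eV, via p = E/c).
Ratio = 2.758 × 10^-32 / 3.597 × 10^-28 = 7.67 × 10^-5.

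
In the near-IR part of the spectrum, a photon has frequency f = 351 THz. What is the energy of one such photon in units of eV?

1.45 eV

In SI units: f = 351 THz = 3.51 × 10^14 Hz.
For a photon E = hf, so E = 2.326 × 10^-19 J.
Converting to eV: E = 1.452 eV ≈ 1.45 eV.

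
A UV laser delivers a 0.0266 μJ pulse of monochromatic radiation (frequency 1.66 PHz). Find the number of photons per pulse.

Per-photon energy: E = 1.100e-18 J (from frequency = 1.66 PHz).
N = E_total / E_photon = 2.66e-8 J / 1.100e-18 J = 2.42e10.

2.42e10 photons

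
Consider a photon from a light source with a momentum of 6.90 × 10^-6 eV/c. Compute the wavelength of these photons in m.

0.180 m

Convert to SI: p = 6.90 × 10^-6 eV/c = 3.6876 × 10^-33 kg·m/s.
Since λ = h/p for a photon, λ = 0.1797 m.
So λ ≈ 0.180 m.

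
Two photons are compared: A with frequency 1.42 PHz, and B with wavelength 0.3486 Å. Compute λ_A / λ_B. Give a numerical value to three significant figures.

6060

λ_A = 2.111 × 10^-7 m (from frequency = 1.42 PHz, via λ = c/f).
λ_B = 3.486 × 10^-11 m (from wavelength = 0.3486 Å, via λ given directly).
Ratio = 2.111 × 10^-7 / 3.486 × 10^-11 = 6060.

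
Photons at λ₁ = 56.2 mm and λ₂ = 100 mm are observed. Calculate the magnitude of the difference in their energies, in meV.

9.66e-3 meV

Using E = hc/λ: E₁ = 3.535e-24 J, E₂ = 1.986e-24 J.
|ΔE| = |3.535e-24 − 1.986e-24| = 1.55e-24 J = 9.66e-3 meV.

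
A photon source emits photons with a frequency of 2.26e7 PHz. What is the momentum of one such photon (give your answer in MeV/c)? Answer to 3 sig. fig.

93.5 MeV/c

(h = 6.62607015e-34 J·s, c = 2.99792458e8 m/s, 1 eV = 1.602176634e-19 J.)
Convert to SI: f = 2.26e7 PHz = 2.26e22 Hz.
The photon relation is p = hf/c, giving p = 4.995e-20 kg·m/s.
Converting to MeV/c: p = 93.47 MeV/c ≈ 93.5 MeV/c.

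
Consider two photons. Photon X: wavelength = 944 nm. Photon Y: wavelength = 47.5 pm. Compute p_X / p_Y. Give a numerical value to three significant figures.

5.03 × 10^-5

p_X = 7.019 × 10^-28 kg·m/s (from wavelength = 944 nm, via p = h/λ).
p_Y = 1.395 × 10^-23 kg·m/s (from wavelength = 47.5 pm, via p = h/λ).
Ratio = 7.019 × 10^-28 / 1.395 × 10^-23 = 5.03 × 10^-5.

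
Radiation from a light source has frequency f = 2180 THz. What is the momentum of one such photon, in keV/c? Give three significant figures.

First convert: f = 2180 THz = 2.18·10^15 Hz.
The photon relation is p = hf/c, giving p = 4.818·10^-27 kg·m/s.
Converting to keV/c: p = 0.009016 keV/c ≈ 9.02·10^-3 keV/c.

9.02·10^-3 keV/c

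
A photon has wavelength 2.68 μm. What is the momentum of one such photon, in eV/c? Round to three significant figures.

0.463 eV/c

(h = 6.62607015e-34 J·s, c = 2.99792458e8 m/s, 1 eV = 1.602176634e-19 J.)
In SI units: λ = 2.68 μm = 2.68e-6 m.
The photon relation is p = h/λ, giving p = 2.472e-28 kg·m/s.
Converting to eV/c: p = 0.4626 eV/c ≈ 0.463 eV/c.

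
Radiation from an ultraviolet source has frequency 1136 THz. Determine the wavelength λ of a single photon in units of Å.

In SI units: f = 1136 THz = 1.136 × 10^15 Hz.
For a photon λ = c/f, so λ = 2.639 × 10^-7 m.
Converting to Å: λ = 2639 Å ≈ 2640 Å.

2640 Å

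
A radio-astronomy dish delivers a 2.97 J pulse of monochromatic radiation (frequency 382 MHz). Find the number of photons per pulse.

1.17e25 photons

Per-photon energy: E = 2.531e-25 J (from frequency = 382 MHz).
N = E_total / E_photon = 2.97 J / 2.531e-25 J = 1.17e25.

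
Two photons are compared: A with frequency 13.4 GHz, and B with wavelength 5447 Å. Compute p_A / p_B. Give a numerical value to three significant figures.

2.43e-5

p_A = 2.962e-32 kg·m/s (from frequency = 13.4 GHz, via p = hf/c).
p_B = 1.216e-27 kg·m/s (from wavelength = 5447 Å, via p = h/λ).
Ratio = 2.962e-32 / 1.216e-27 = 2.43e-5.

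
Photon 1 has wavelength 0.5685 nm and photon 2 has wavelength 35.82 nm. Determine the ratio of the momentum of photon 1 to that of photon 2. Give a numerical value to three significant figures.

63.0

p_1 = 1.166 × 10^-24 kg·m/s (from wavelength = 0.5685 nm, via p = h/λ).
p_2 = 1.850 × 10^-26 kg·m/s (from wavelength = 35.82 nm, via p = h/λ).
Ratio = 1.166 × 10^-24 / 1.850 × 10^-26 = 63.0.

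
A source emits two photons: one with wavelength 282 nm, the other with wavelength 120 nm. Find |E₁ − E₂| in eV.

Using E = hc/λ: E₁ = 7.044·10^-19 J, E₂ = 1.655·10^-18 J.
|ΔE| = |7.044·10^-19 − 1.655·10^-18| = 9.51·10^-19 J = 5.94 eV.

5.94 eV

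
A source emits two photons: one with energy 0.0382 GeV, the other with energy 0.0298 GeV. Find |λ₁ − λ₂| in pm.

9.15 × 10^-3 pm

Using λ = hc/E: λ₁ = 3.246 × 10^-14 m, λ₂ = 4.161 × 10^-14 m.
|Δλ| = |3.246 × 10^-14 − 4.161 × 10^-14| = 9.15 × 10^-15 m = 9.15 × 10^-3 pm.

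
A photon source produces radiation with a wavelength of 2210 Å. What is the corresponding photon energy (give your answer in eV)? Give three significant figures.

5.61 eV

First convert: λ = 2210 Å = 2.21 × 10^-7 m.
For a photon E = hc/λ, so E = 8.988 × 10^-19 J.
Converting to eV: E = 5.610 eV ≈ 5.61 eV.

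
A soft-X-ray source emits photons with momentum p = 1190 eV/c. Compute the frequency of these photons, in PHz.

288 PHz

(h = 6.62607015 × 10^-34 J·s, c = 2.99792458 × 10^8 m/s, 1 eV = 1.602176634 × 10^-19 J.)
Convert to SI: p = 1190 eV/c = 6.3597 × 10^-25 kg·m/s.
For a photon f = pc/h, so f = 2.877 × 10^17 Hz.
Converting to PHz: f = 287.7 PHz ≈ 288 PHz.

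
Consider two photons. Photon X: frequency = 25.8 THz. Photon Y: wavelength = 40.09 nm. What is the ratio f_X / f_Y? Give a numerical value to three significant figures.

f_X = 2.580e13 Hz (from frequency = 25.8 THz, via f given directly).
f_Y = 7.478e15 Hz (from wavelength = 40.09 nm, via f = c/λ).
Ratio = 2.580e13 / 7.478e15 = 3.45e-3.

3.45e-3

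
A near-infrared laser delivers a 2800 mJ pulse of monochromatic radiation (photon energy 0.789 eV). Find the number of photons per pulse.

Per-photon energy: E = 1.264e-19 J (from energy = 0.789 eV).
N = E_total / E_photon = 2.80 J / 1.264e-19 J = 2.21e19.

2.21e19 photons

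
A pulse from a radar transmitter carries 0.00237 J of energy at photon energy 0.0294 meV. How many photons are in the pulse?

Per-photon energy: E = 4.710 × 10^-24 J (from energy = 0.0294 meV).
N = E_total / E_photon = 0.00237 J / 4.710 × 10^-24 J = 5.03 × 10^20.

5.03 × 10^20 photons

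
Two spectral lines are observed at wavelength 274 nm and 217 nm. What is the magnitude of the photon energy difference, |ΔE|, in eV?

1.19 eV

Using E = hc/λ: E₁ = 7.250e-19 J, E₂ = 9.154e-19 J.
|ΔE| = |7.250e-19 − 9.154e-19| = 1.90e-19 J = 1.19 eV.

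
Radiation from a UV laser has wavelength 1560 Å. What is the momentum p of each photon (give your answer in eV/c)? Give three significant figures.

(h = 6.62607015·10^-34 J·s, c = 2.99792458·10^8 m/s, 1 eV = 1.602176634·10^-19 J.)
Convert to SI: λ = 1560 Å = 1.56·10^-7 m.
Since p = h/λ for a photon, p = 4.247·10^-27 kg·m/s.
Converting to eV/c: p = 7.948 eV/c ≈ 7.95 eV/c.

7.95 eV/c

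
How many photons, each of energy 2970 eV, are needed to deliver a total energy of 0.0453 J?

9.52e13 photons

Per-photon energy: E = 4.758e-16 J (from energy = 2970 eV).
N = E_total / E_photon = 0.0453 J / 4.758e-16 J = 9.52e13.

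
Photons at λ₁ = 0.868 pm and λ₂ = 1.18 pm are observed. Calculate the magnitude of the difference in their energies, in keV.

378 keV

Using E = hc/λ: E₁ = 2.289 × 10^-13 J, E₂ = 1.683 × 10^-13 J.
|ΔE| = |2.289 × 10^-13 − 1.683 × 10^-13| = 6.05 × 10^-14 J = 378 keV.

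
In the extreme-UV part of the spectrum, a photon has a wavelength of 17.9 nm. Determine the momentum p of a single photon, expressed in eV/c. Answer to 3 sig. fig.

First convert: λ = 17.9 nm = 1.79e-8 m.
Apply p = h/λ: p = 3.702e-26 kg·m/s.
Converting to eV/c: p = 69.26 eV/c ≈ 69.3 eV/c.

69.3 eV/c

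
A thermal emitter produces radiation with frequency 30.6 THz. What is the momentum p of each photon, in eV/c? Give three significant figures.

0.127 eV/c

Use h = 6.62607015e-34 J·s, c = 2.99792458e8 m/s, 1 eV = 1.602176634e-19 J.
Convert to SI: f = 30.6 THz = 3.06e13 Hz.
Since p = hf/c for a photon, p = 6.763e-29 kg·m/s.
Converting to eV/c: p = 0.1266 eV/c ≈ 0.127 eV/c.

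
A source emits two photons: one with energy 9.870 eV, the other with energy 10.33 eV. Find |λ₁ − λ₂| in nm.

5.59 nm

Using λ = hc/E: λ₁ = 1.2562e-7 m, λ₂ = 1.2002e-7 m.
|Δλ| = |1.2562e-7 − 1.2002e-7| = 5.59e-9 m = 5.59 nm.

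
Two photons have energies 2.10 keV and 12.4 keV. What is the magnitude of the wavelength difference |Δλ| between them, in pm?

490 pm

Using λ = hc/E: λ₁ = 5.904e-10 m, λ₂ = 9.999e-11 m.
|Δλ| = |5.904e-10 − 9.999e-11| = 4.90e-10 m = 490 pm.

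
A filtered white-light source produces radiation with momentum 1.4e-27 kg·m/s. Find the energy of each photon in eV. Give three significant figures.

2.62 eV

Take c = 2.99792458e8 m/s, 1 eV = 1.602176634e-19 J.
Apply E = pc: E = 4.197e-19 J.
Converting to eV: E = 2.620 eV ≈ 2.62 eV.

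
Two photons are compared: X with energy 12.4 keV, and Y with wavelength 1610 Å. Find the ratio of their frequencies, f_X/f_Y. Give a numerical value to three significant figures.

f_X = 2.998e18 Hz (from energy = 12.4 keV, via f = E/h).
f_Y = 1.862e15 Hz (from wavelength = 1610 Å, via f = c/λ).
Ratio = 2.998e18 / 1.862e15 = 1610.

1610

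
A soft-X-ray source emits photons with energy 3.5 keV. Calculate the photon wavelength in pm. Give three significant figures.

(h = 6.62607015e-34 J·s, c = 2.99792458e8 m/s, 1 eV = 1.602176634e-19 J.)
First convert: E = 3.5 keV = 5.6076e-16 J.
Since λ = hc/E for a photon, λ = 3.542e-10 m.
Converting to pm: λ = 354.2 pm ≈ 354 pm.

354 pm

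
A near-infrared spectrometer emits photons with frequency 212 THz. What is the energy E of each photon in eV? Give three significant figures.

(h = 6.62607015e-34 J·s, 1 eV = 1.602176634e-19 J.)
Convert to SI: f = 212 THz = 2.12e14 Hz.
Apply E = hf: E = 1.405e-19 J.
Converting to eV: E = 0.8768 eV ≈ 0.877 eV.

0.877 eV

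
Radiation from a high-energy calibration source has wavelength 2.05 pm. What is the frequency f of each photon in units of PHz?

1.46 × 10^5 PHz

(c = 2.99792458 × 10^8 m/s.)
First convert: λ = 2.05 pm = 2.05 × 10^-12 m.
For a photon f = c/λ, so f = 1.462 × 10^20 Hz.
Converting to PHz: f = 146200 PHz ≈ 1.46 × 10^5 PHz.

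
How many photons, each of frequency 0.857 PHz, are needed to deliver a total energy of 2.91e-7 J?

Per-photon energy: E = 5.679e-19 J (from frequency = 0.857 PHz).
N = E_total / E_photon = 2.91e-7 J / 5.679e-19 J = 5.12e11.

5.12e11 photons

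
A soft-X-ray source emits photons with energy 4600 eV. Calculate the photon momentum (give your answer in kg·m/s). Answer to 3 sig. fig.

2.46·10^-24 kg·m/s

In SI units: E = 4600 eV = 7.3700·10^-16 J.
The photon relation is p = E/c, giving p = 2.458·10^-24 kg·m/s.
So p ≈ 2.46·10^-24 kg·m/s.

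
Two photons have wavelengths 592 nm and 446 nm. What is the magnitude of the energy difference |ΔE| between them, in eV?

Using E = hc/λ: E₁ = 3.355 × 10^-19 J, E₂ = 4.454 × 10^-19 J.
|ΔE| = |3.355 × 10^-19 − 4.454 × 10^-19| = 1.10 × 10^-19 J = 0.686 eV.

0.686 eV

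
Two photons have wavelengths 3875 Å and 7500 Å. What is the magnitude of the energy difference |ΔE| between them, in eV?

1.55 eV

Using E = hc/λ: E₁ = 5.1263 × 10^-19 J, E₂ = 2.6486 × 10^-19 J.
|ΔE| = |5.1263 × 10^-19 − 2.6486 × 10^-19| = 2.48 × 10^-19 J = 1.55 eV.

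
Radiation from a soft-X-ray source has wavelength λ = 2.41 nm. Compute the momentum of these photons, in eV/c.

Take h = 6.62607015·10^-34 J·s, c = 2.99792458·10^8 m/s, 1 eV = 1.602176634·10^-19 J.
In SI units: λ = 2.41 nm = 2.41·10^-9 m.
Apply p = h/λ: p = 2.749·10^-25 kg·m/s.
Converting to eV/c: p = 514.5 eV/c ≈ 514 eV/c.

514 eV/c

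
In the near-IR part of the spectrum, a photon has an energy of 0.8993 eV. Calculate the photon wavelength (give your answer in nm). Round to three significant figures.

In SI units: E = 0.8993 eV = 1.4408·10^-19 J.
Apply λ = hc/E: λ = 1.379·10^-6 m.
Converting to nm: λ = 1379 nm ≈ 1380 nm.

1380 nm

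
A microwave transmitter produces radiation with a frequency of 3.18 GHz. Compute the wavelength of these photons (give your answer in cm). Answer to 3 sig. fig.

Take c = 2.99792458·10^8 m/s.
First convert: f = 3.18 GHz = 3.18·10^9 Hz.
Apply λ = c/f: λ = 0.09427 m.
Converting to cm: λ = 9.427 cm ≈ 9.43 cm.

9.43 cm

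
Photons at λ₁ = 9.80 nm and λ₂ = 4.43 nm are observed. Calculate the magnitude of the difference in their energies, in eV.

Using E = hc/λ: E₁ = 2.027e-17 J, E₂ = 4.484e-17 J.
|ΔE| = |2.027e-17 − 4.484e-17| = 2.46e-17 J = 153 eV.

153 eV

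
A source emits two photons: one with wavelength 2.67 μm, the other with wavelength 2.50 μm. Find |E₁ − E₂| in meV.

31.6 meV

Using E = hc/λ: E₁ = 7.440 × 10^-20 J, E₂ = 7.946 × 10^-20 J.
|ΔE| = |7.440 × 10^-20 − 7.946 × 10^-20| = 5.06 × 10^-21 J = 31.6 meV.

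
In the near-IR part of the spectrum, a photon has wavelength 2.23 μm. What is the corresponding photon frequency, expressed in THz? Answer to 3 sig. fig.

134 THz

First convert: λ = 2.23 μm = 2.23·10^-6 m.
The photon relation is f = c/λ, giving f = 1.344·10^14 Hz.
Converting to THz: f = 134.4 THz ≈ 134 THz.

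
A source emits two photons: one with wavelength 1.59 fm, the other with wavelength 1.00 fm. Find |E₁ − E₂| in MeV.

460 MeV

Using E = hc/λ: E₁ = 1.249 × 10^-10 J, E₂ = 1.986 × 10^-10 J.
|ΔE| = |1.249 × 10^-10 − 1.986 × 10^-10| = 7.37 × 10^-11 J = 460 MeV.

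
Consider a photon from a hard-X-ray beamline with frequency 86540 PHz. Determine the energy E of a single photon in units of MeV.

0.358 MeV

Use h = 6.62607015e-34 J·s, 1 eV = 1.602176634e-19 J.
Convert to SI: f = 86540 PHz = 8.654e19 Hz.
For a photon E = hf, so E = 5.734e-14 J.
Converting to MeV: E = 0.3579 MeV ≈ 0.358 MeV.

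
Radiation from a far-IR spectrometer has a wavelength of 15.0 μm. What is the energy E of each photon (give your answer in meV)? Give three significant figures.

First convert: λ = 15.0 μm = 1.50 × 10^-5 m.
The photon relation is E = hc/λ, giving E = 1.324 × 10^-20 J.
Converting to meV: E = 82.66 meV ≈ 82.7 meV.

82.7 meV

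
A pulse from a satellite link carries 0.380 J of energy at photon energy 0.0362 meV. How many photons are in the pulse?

6.55 × 10^22 photons

Per-photon energy: E = 5.800 × 10^-24 J (from energy = 0.0362 meV).
N = E_total / E_photon = 0.380 J / 5.800 × 10^-24 J = 6.55 × 10^22.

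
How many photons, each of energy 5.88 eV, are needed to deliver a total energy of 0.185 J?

Per-photon energy: E = 9.421·10^-19 J (from energy = 5.88 eV).
N = E_total / E_photon = 0.185 J / 9.421·10^-19 J = 1.96·10^17.

1.96·10^17 photons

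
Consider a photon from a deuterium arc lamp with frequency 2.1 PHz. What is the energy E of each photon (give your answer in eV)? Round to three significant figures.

(h = 6.62607015 × 10^-34 J·s, 1 eV = 1.602176634 × 10^-19 J.)
First convert: f = 2.1 PHz = 2.1 × 10^15 Hz.
The photon relation is E = hf, giving E = 1.391 × 10^-18 J.
Converting to eV: E = 8.685 eV ≈ 8.68 eV.

8.68 eV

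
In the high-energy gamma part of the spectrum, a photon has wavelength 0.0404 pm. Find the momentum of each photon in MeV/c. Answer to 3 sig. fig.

30.7 MeV/c

Take h = 6.62607015e-34 J·s, c = 2.99792458e8 m/s, 1 eV = 1.602176634e-19 J.
Convert to SI: λ = 0.0404 pm = 4.04e-14 m.
The photon relation is p = h/λ, giving p = 1.640e-20 kg·m/s.
Converting to MeV/c: p = 30.69 MeV/c ≈ 30.7 MeV/c.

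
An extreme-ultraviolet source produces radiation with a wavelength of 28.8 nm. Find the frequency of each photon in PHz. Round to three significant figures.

In SI units: λ = 28.8 nm = 2.88 × 10^-8 m.
The photon relation is f = c/λ, giving f = 1.041 × 10^16 Hz.
Converting to PHz: f = 10.41 PHz ≈ 10.4 PHz.

10.4 PHz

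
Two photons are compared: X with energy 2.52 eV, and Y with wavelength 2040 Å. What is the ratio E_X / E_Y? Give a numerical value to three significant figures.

E_X = 4.037·10^-19 J (from energy = 2.52 eV, via E given directly).
E_Y = 9.737·10^-19 J (from wavelength = 2040 Å, via E = hc/λ).
Ratio = 4.037·10^-19 / 9.737·10^-19 = 0.415.

0.415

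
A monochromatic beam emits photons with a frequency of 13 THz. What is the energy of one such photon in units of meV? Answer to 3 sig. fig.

53.8 meV

(h = 6.62607015 × 10^-34 J·s, 1 eV = 1.602176634 × 10^-19 J.)
First convert: f = 13 THz = 1.3 × 10^13 Hz.
The photon relation is E = hf, giving E = 8.614 × 10^-21 J.
Converting to meV: E = 53.76 meV ≈ 53.8 meV.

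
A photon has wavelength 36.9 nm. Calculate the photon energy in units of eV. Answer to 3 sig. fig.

First convert: λ = 36.9 nm = 3.69·10^-8 m.
Apply E = hc/λ: E = 5.383·10^-18 J.
Converting to eV: E = 33.60 eV ≈ 33.6 eV.

33.6 eV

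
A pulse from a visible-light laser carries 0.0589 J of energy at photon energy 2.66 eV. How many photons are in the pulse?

1.38 × 10^17 photons

Per-photon energy: E = 4.262 × 10^-19 J (from energy = 2.66 eV).
N = E_total / E_photon = 0.0589 J / 4.262 × 10^-19 J = 1.38 × 10^17.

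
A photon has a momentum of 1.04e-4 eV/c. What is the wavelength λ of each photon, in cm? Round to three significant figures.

First convert: p = 1.04e-4 eV/c = 5.5581e-32 kg·m/s.
Apply λ = h/p: λ = 0.01192 m.
Converting to cm: λ = 1.192 cm ≈ 1.19 cm.

1.19 cm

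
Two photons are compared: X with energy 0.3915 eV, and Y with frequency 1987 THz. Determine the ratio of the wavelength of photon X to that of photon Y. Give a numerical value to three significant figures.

λ_X = 3.167 × 10^-6 m (from energy = 0.3915 eV, via λ = hc/E).
λ_Y = 1.509 × 10^-7 m (from frequency = 1987 THz, via λ = c/f).
Ratio = 3.167 × 10^-6 / 1.509 × 10^-7 = 21.0.

21.0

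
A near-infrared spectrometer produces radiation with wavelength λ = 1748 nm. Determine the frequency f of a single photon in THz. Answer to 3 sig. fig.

172 THz

In SI units: λ = 1748 nm = 1.748 × 10^-6 m.
Apply f = c/λ: f = 1.715 × 10^14 Hz.
Converting to THz: f = 171.5 THz ≈ 172 THz.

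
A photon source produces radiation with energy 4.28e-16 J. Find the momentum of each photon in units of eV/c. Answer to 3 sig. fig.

Take c = 2.99792458e8 m/s, 1 eV = 1.602176634e-19 J.
For a photon p = E/c, so p = 1.428e-24 kg·m/s.
Converting to eV/c: p = 2671 eV/c ≈ 2670 eV/c.

2670 eV/c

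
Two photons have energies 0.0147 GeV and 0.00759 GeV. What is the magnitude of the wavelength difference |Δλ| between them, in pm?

0.0790 pm

Using λ = hc/E: λ₁ = 8.434 × 10^-14 m, λ₂ = 1.634 × 10^-13 m.
|Δλ| = |8.434 × 10^-14 − 1.634 × 10^-13| = 7.90 × 10^-14 m = 0.0790 pm.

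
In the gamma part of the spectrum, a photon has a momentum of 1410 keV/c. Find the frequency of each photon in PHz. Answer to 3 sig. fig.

3.41e5 PHz

Take h = 6.62607015e-34 J·s, c = 2.99792458e8 m/s, 1 eV = 1.602176634e-19 J.
In SI units: p = 1410 keV/c = 7.5354e-22 kg·m/s.
For a photon f = pc/h, so f = 3.409e20 Hz.
Converting to PHz: f = 340900 PHz ≈ 3.41e5 PHz.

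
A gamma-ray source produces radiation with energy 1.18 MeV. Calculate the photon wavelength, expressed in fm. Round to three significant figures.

1050 fm

Use h = 6.62607015e-34 J·s, c = 2.99792458e8 m/s, 1 eV = 1.602176634e-19 J.
In SI units: E = 1.18 MeV = 1.8906e-13 J.
Since λ = hc/E for a photon, λ = 1.051e-12 m.
Converting to fm: λ = 1051 fm ≈ 1050 fm.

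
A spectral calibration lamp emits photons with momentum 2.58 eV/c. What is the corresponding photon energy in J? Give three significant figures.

4.13 × 10^-19 J

Use c = 2.99792458 × 10^8 m/s, 1 eV = 1.602176634 × 10^-19 J.
In SI units: p = 2.58 eV/c = 1.3788 × 10^-27 kg·m/s.
The photon relation is E = pc, giving E = 4.134 × 10^-19 J.
So E ≈ 4.13 × 10^-19 J.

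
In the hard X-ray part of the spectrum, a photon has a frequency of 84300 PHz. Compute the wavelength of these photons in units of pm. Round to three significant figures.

3.56 pm

Use c = 2.99792458 × 10^8 m/s.
First convert: f = 84300 PHz = 8.43 × 10^19 Hz.
Since λ = c/f for a photon, λ = 3.556 × 10^-12 m.
Converting to pm: λ = 3.556 pm ≈ 3.56 pm.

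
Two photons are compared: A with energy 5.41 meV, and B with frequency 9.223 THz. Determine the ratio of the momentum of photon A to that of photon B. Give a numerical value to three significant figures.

0.142

p_A = 2.891e-30 kg·m/s (from energy = 5.41 meV, via p = E/c).
p_B = 2.038e-29 kg·m/s (from frequency = 9.223 THz, via p = hf/c).
Ratio = 2.891e-30 / 2.038e-29 = 0.142.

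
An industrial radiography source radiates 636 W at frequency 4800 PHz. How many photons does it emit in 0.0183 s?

Total energy: E_total = P·t = 636 × 0.0183 = 11.64 J.
Per-photon energy: E = 3.181 × 10^-15 J.
N = E_total / E_photon = 3.66 × 10^15.

3.66 × 10^15 photons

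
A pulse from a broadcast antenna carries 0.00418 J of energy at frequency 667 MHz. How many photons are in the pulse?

Per-photon energy: E = 4.420e-25 J (from frequency = 667 MHz).
N = E_total / E_photon = 0.00418 J / 4.420e-25 J = 9.46e21.

9.46e21 photons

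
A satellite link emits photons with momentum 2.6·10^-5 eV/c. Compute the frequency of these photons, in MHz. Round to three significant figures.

(h = 6.62607015·10^-34 J·s, c = 2.99792458·10^8 m/s, 1 eV = 1.602176634·10^-19 J.)
Convert to SI: p = 2.6·10^-5 eV/c = 1.3895·10^-32 kg·m/s.
The photon relation is f = pc/h, giving f = 6.287·10^9 Hz.
Converting to MHz: f = 6287 MHz ≈ 6290 MHz.

6290 MHz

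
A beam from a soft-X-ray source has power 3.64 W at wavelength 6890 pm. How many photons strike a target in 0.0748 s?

Total energy: E_total = P·t = 3.64 × 0.0748 = 0.2723 J.
Per-photon energy: E = 2.883 × 10^-17 J.
N = E_total / E_photon = 9.44 × 10^15.

9.44 × 10^15 photons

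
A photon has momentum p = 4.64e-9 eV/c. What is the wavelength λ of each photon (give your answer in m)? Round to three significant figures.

267 m

First convert: p = 4.64e-9 eV/c = 2.4797e-36 kg·m/s.
Apply λ = h/p: λ = 267.2 m.
So λ ≈ 267 m.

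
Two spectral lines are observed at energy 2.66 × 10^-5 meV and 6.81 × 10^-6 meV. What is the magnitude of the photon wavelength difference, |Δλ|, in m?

Using λ = hc/E: λ₁ = 46.61 m, λ₂ = 182.1 m.
|Δλ| = |46.61 − 182.1| = 135 m.

135 m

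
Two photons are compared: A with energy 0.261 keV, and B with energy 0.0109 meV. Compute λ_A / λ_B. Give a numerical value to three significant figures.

λ_A = 4.750 × 10^-9 m (from energy = 0.261 keV, via λ = hc/E).
λ_B = 0.1137 m (from energy = 0.0109 meV, via λ = hc/E).
Ratio = 4.750 × 10^-9 / 0.1137 = 4.18 × 10^-8.

4.18 × 10^-8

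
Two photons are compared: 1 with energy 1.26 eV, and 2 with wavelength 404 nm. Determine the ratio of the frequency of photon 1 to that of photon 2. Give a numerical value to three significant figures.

0.411

f_1 = 3.047 × 10^14 Hz (from energy = 1.26 eV, via f = E/h).
f_2 = 7.421 × 10^14 Hz (from wavelength = 404 nm, via f = c/λ).
Ratio = 3.047 × 10^14 / 7.421 × 10^14 = 0.411.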